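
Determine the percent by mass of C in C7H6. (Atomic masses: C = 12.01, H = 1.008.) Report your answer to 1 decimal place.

Molar mass = 7(12.01) + 6(1.008) = 90.118 g/mol
Mass of C per mole = 7 × 12.01 = 84.070 g
% C = 84.070 / 90.118 × 100 = 93.3%

93.3%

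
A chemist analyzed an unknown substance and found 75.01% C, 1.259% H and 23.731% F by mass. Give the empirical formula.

C5HF

Assume 100 g: 75.01 g C, 1.259 g H, 23.731 g F.
C: 75.01 g ÷ 12.01 g/mol = 6.246 mol
H: 1.259 g ÷ 1.008 g/mol = 1.249 mol
F: 23.731 g ÷ 19.00 g/mol = 1.249 mol
Ratios (÷ 1.249): C 5.001, H 1.000, F 1.000
→ C5HF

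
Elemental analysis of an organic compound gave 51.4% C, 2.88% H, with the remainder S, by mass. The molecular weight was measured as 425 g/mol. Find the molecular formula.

C18H12S6

Assume 100 g: 51.4 g C, 2.88 g H, 45.72 g S.
C: 51.4 g ÷ 12.01 g/mol = 4.28 mol
H: 2.88 g ÷ 1.008 g/mol = 2.857 mol
S: 45.72 g ÷ 32.07 g/mol = 1.426 mol
Divide by the smallest (1.426 mol S): C 3.002, H 2.004, S 1.000
Ratio ≈ 3:2:1, so the empirical formula is C3H2S
Empirical-formula mass = 70.12 g/mol
n = 425 / 70.12 = 6.06 ≈ 6
Molecular formula = (C3H2S)×6 = C18H12S6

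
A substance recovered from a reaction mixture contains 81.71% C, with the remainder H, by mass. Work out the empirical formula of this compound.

C3H8

Assume 100 g: 81.71 g C, 18.29 g H.
Moles — C: 81.71 / 12.01 = 6.803 mol; H: 18.29 / 1.008 = 18.14 mol
Divide by the smallest (6.803 mol C): C 1.000, H 2.667
Multiply by 3: C 3.00, H 8.00 → C3H8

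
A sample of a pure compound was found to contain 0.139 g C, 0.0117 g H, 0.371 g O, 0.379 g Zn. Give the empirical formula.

C2H2O4Zn

C: 0.139 g ÷ 12.01 g/mol = 0.01157 mol
H: 0.0117 g ÷ 1.008 g/mol = 0.01161 mol
O: 0.371 g ÷ 16.00 g/mol = 0.02319 mol
Zn: 0.379 g ÷ 65.38 g/mol = 0.005797 mol
Divide by the smallest (0.005797 mol Zn): C 1.997, H 2.002, O 4.000, Zn 1.000
Ratio ≈ 2:2:4:1, so the empirical formula is C2H2O4Zn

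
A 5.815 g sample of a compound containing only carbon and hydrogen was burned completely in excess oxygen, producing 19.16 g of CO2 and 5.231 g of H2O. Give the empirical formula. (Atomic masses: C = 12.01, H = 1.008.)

mol C = 19.16 / 44.01 = 0.4354; mass C = 0.4354 × 12.01 = 5.229 g
mol H = 2 × (5.231 / 18.02) = 0.5806; mass H = 0.5806 × 1.008 = 0.5852 g
Ratios (÷ 0.4354): C 1.000, H 1.334
×3: C 3.00, H 4.00 → C3H4

C3H4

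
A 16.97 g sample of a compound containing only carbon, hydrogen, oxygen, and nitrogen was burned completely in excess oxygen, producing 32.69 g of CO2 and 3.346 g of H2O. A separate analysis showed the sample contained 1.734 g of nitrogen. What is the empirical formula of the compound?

mol C = 32.69 / 44.01 = 0.7428; mass C = 0.7428 × 12.01 = 8.921 g
mol H = 2 × (3.346 / 18.02) = 0.3714; mass H = 0.3714 × 1.008 = 0.3743 g
mol N = 1.734 / 14.01 = 0.1238
mass O = 16.97 − (11.03) = 5.941 g → mol O = 0.3713
Smallest is N at 0.1238 mol; normalising gives C 6.001, H 3.000, N 1.000, O 3.000
≈ 6:3:1:3 → C6H3NO3

C6H3NO3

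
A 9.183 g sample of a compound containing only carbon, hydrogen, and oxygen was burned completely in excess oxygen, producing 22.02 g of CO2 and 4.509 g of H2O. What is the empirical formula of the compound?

mol C = 22.02 / 44.01 = 0.5003; mass C = 0.5003 × 12.01 = 6.009 g
mol H = 2 × (4.509 / 18.02) = 0.5004; mass H = 0.5004 × 1.008 = 0.5044 g
mass O = 9.183 − (6.514) = 2.669 g → mol O = 0.1668
Ratios (÷ 0.1668): C 2.999, H 3.000, O 1.000
Ratio ≈ 3:3:1, so the empirical formula is C3H3O

C3H3O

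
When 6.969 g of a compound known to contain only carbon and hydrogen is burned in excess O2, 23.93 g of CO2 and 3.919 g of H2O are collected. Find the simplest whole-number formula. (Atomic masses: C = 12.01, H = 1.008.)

C5H4

mol C = 23.93 / 44.01 = 0.5437; mass C = 0.5437 × 12.01 = 6.530 g
mol H = 2 × (3.919 / 18.02) = 0.4350; mass H = 0.4350 × 1.008 = 0.4384 g
Ratios (÷ 0.435): C 1.250, H 1.000
Scaling by 4: C 5.00, H 4.00 → C5H4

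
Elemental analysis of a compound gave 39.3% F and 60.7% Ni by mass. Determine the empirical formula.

F2Ni

Assume 100 g: 39.3 g F, 60.7 g Ni.
F: 39.3 g ÷ 19.00 g/mol = 2.068 mol
Ni: 60.7 g ÷ 58.69 g/mol = 1.034 mol
Ratios (÷ 1.034): F 2.000, Ni 1.000
→ F2Ni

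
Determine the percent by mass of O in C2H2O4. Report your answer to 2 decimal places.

71.08%

Molar mass = 2(12.01) + 2(1.008) + 4(16.00) = 90.036 g/mol
Mass of O per mole = 4 × 16.00 = 64.000 g
% O = 64.000 / 90.036 × 100 = 71.08%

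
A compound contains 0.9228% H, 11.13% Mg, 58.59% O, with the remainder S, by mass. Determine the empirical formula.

Assume 100 g: 0.9228 g H, 11.13 g Mg, 58.59 g O, 29.357 g S.
n(H) = 0.9228/1.008 = 0.9155, n(Mg) = 11.13/24.31 = 0.4578, n(O) = 58.59/16.00 = 3.662, n(S) = 29.357/32.07 = 0.9154
Divide by the smallest (0.4578 mol Mg): H 2.000, Mg 1.000, O 7.998, S 1.999
→ H2MgO8S2

H2MgO8S2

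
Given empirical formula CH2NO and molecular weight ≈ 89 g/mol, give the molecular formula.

Empirical-formula mass = 44.04 g/mol
n = 89 / 44.04 = 2.02 ≈ 2
Molecular formula = (CH2NO)2 = C2H4N2O2

C2H4N2O2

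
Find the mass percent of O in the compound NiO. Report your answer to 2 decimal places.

Molar mass = 1(58.69) + 1(16.00) = 74.690 g/mol
Mass of O per mole = 1 × 16.00 = 16.000 g
% O = 16.000 / 74.690 × 100 = 21.42%

21.42%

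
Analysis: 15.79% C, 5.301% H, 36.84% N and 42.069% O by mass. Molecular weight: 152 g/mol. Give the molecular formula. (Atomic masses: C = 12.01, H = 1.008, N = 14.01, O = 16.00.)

C2H8N4O4

Assume 100 g: 15.79 g C, 5.301 g H, 36.84 g N, 42.069 g O.
Moles — C: 15.79 / 12.01 = 1.315 mol; H: 5.301 / 1.008 = 5.259 mol; N: 36.84 / 14.01 = 2.63 mol; O: 42.069 / 16.00 = 2.629 mol
Smallest is C at 1.315 mol; normalising gives C 1.000, H 4.000, N 2.000, O 2.000
≈ 1:4:2:2 → CH4N2O2
Empirical-formula mass = 76.06 g/mol
n = 152 / 76.06 = 2.00 ≈ 2
Molecular formula = (CH4N2O2)×2 = C2H8N4O4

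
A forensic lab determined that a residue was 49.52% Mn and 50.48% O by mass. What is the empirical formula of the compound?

Mn2O7

Assume 100 g: 49.52 g Mn, 50.48 g O.
n(Mn) = 49.52/54.94 = 0.9013, n(O) = 50.48/16.00 = 3.155
Smallest is Mn at 0.9013 mol; normalising gives Mn 1.000, O 3.500
Scaling by 2: Mn 2.00, O 7.00 → Mn2O7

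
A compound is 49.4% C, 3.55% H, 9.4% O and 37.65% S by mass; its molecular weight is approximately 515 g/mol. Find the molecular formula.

C21H18O3S6

Assume 100 g: 49.4 g C, 3.55 g H, 9.4 g O, 37.65 g S.
C: 49.4 g ÷ 12.01 g/mol = 4.113 mol
H: 3.55 g ÷ 1.008 g/mol = 3.522 mol
O: 9.4 g ÷ 16.00 g/mol = 0.5875 mol
S: 37.65 g ÷ 32.07 g/mol = 1.174 mol
Smallest is O at 0.5875 mol; normalising gives C 7.001, H 5.995, O 1.000, S 1.998
Ratio ≈ 7:6:1:2, so the empirical formula is C7H6OS2
Empirical-formula mass = 170.26 g/mol
n = 515 / 170.26 = 3.02 ≈ 3
Molecular formula = (C7H6OS2)×3 = C21H18O3S6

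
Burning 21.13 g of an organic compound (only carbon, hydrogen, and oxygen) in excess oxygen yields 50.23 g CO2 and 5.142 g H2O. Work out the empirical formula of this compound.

mol C = 50.23 / 44.01 = 1.141; mass C = 1.141 × 12.01 = 13.71 g
mol H = 2 × (5.142 / 18.02) = 0.5707; mass H = 0.5707 × 1.008 = 0.5753 g
mass O = 21.13 − (14.28) = 6.847 g → mol O = 0.4280
Smallest is O at 0.428 mol; normalising gives C 2.667, H 1.334, O 1.000
Scaling by 3: C 8.00, H 4.00, O 3.00 → C8H4O3

C8H4O3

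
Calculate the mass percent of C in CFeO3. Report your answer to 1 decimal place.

10.4%

Molar mass = 1(12.01) + 1(55.85) + 3(16.00) = 115.860 g/mol
Mass of C per mole = 1 × 12.01 = 12.010 g
% C = 12.010 / 115.860 × 100 = 10.4%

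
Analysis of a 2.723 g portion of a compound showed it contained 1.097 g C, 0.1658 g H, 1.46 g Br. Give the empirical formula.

Moles — C: 1.097 / 12.01 = 0.09134 mol; H: 0.1658 / 1.008 = 0.1645 mol; Br: 1.46 / 79.90 = 0.01827 mol
Ratios (÷ 0.01827): C 4.999, H 9.002, Br 1.000
≈ 5:9:1 → C5H9Br

C5H9Br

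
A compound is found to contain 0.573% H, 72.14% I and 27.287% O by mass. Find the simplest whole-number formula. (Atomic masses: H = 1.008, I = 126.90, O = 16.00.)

Assume 100 g: 0.573 g H, 72.14 g I, 27.287 g O.
n(H) = 0.573/1.008 = 0.5685, n(I) = 72.14/126.90 = 0.5685, n(O) = 27.287/16.00 = 1.705
Ratios (÷ 0.5685): H 1.000, I 1.000, O 3.000
Ratio ≈ 1:1:3, so the empirical formula is HIO3

HIO3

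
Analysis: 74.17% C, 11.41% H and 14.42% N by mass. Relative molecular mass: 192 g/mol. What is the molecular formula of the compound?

C12H22N2

Assume 100 g: 74.17 g C, 11.41 g H, 14.42 g N.
Moles — C: 74.17 / 12.01 = 6.176 mol; H: 11.41 / 1.008 = 11.32 mol; N: 14.42 / 14.01 = 1.029 mol
Divide by the smallest (1.029 mol N): C 6.000, H 10.998, N 1.000
≈ 6:11:1 → C6H11N
Empirical-formula mass = 97.16 g/mol
n = 192 / 97.16 = 1.98 ≈ 2
Molecular formula = (C6H11N)×2 = C12H22N2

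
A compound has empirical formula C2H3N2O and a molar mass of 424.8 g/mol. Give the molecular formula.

C12H18N12O6

Empirical-formula mass = 71.06 g/mol
n = 424.8 / 71.06 = 5.98 ≈ 6
Molecular formula = (C2H3N2O)6 = C12H18N12O6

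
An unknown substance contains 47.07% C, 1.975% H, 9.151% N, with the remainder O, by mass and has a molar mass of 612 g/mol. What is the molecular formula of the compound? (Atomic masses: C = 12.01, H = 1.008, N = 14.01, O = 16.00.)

C24H12N4O16

Assume 100 g: 47.07 g C, 1.975 g H, 9.151 g N, 41.804 g O.
Moles — C: 47.07 / 12.01 = 3.919 mol; H: 1.975 / 1.008 = 1.959 mol; N: 9.151 / 14.01 = 0.6532 mol; O: 41.804 / 16.00 = 2.613 mol
Ratios (÷ 0.6532): C 6.000, H 3.000, N 1.000, O 4.000
→ C6H3NO4
Empirical-formula mass = 153.09 g/mol
n = 612 / 153.09 = 4.00 ≈ 4
Molecular formula = (C6H3NO4)×4 = C24H12N4O16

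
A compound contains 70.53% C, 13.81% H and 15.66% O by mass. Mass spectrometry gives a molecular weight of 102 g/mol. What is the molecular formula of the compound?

C6H14O

Assume 100 g: 70.53 g C, 13.81 g H, 15.66 g O.
C: 70.53 g ÷ 12.01 g/mol = 5.873 mol
H: 13.81 g ÷ 1.008 g/mol = 13.7 mol
O: 15.66 g ÷ 16.00 g/mol = 0.9788 mol
Ratios (÷ 0.9788): C 6.000, H 13.998, O 1.000
Ratio ≈ 6:14:1, so the empirical formula is C6H14O
Empirical-formula mass = 102.17 g/mol
n = 102 / 102.17 = 1.00 ≈ 1
Molecular formula = empirical formula = C6H14O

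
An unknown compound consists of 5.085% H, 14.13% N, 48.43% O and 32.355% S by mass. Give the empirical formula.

H5NO3S

Assume 100 g: 5.085 g H, 14.13 g N, 48.43 g O, 32.355 g S.
H: 5.085 g ÷ 1.008 g/mol = 5.045 mol
N: 14.13 g ÷ 14.01 g/mol = 1.009 mol
O: 48.43 g ÷ 16.00 g/mol = 3.027 mol
S: 32.355 g ÷ 32.07 g/mol = 1.009 mol
Divide by the smallest (1.009 mol N): H 5.002, N 1.000, O 3.001, S 1.000
→ H5NO3S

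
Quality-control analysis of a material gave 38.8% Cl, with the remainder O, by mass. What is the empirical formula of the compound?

Assume 100 g: 38.8 g Cl, 61.2 g O.
n(Cl) = 38.8/35.45 = 1.094, n(O) = 61.2/16.00 = 3.825
Smallest is Cl at 1.094 mol; normalising gives Cl 1.000, O 3.495
Scaling by 2: Cl 2.00, O 6.99 → Cl2O7

Cl2O7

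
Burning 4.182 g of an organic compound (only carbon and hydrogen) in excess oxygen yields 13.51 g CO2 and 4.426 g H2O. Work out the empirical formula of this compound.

mol C = 13.51 / 44.01 = 0.3070; mass C = 0.3070 × 12.01 = 3.687 g
mol H = 2 × (4.426 / 18.02) = 0.4912; mass H = 0.4912 × 1.008 = 0.4952 g
Smallest is C at 0.307 mol; normalising gives C 1.000, H 1.600
×5: C 5.00, H 8.00 → C5H8

C5H8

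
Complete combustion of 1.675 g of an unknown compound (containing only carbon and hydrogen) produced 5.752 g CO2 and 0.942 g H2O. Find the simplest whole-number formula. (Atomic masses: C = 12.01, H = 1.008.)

C5H4

mol C = 5.752 / 44.01 = 0.1307; mass C = 0.1307 × 12.01 = 1.570 g
mol H = 2 × (0.942 / 18.02) = 0.1046; mass H = 0.1046 × 1.008 = 0.1054 g
Ratios (÷ 0.1046): C 1.250, H 1.000
Scaling by 4: C 5.00, H 4.00 → C5H4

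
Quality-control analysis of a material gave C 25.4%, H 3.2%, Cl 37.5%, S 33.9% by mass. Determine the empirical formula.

Assume 100 g: 25.4 g C, 3.2 g H, 37.5 g Cl, 33.9 g S.
C: 25.4 g ÷ 12.01 g/mol = 2.115 mol
H: 3.2 g ÷ 1.008 g/mol = 3.175 mol
Cl: 37.5 g ÷ 35.45 g/mol = 1.058 mol
S: 33.9 g ÷ 32.07 g/mol = 1.057 mol
Smallest is S at 1.057 mol; normalising gives C 2.001, H 3.003, Cl 1.001, S 1.000
→ C2H3ClS

C2H3ClS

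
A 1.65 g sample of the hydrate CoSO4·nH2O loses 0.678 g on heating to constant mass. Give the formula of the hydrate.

CoSO4·6H2O

Mass of anhydrous CoSO4 = 1.65 − 0.678 = 0.972 g
mol H2O = 0.678 / 18.02 = 0.03762
Molar mass of CoSO4 = 155.00 g/mol → mol CoSO4 = 0.972 / 155.00 = 0.006271
n = 0.03762 / 0.006271 = 6.00 ≈ 6 → CoSO4·6H2O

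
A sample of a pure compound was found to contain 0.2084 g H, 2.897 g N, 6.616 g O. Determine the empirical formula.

H: 0.2084 g ÷ 1.008 g/mol = 0.2067 mol
N: 2.897 g ÷ 14.01 g/mol = 0.2068 mol
O: 6.616 g ÷ 16.00 g/mol = 0.4135 mol
Divide by the smallest (0.2067 mol H): H 1.000, N 1.000, O 2.000
Ratio ≈ 1:1:2, so the empirical formula is HNO2

HNO2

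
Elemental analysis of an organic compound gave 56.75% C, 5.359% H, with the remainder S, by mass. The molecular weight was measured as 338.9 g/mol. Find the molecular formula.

Assume 100 g: 56.75 g C, 5.359 g H, 37.891 g S.
Moles — C: 56.75 / 12.01 = 4.725 mol; H: 5.359 / 1.008 = 5.316 mol; S: 37.891 / 32.07 = 1.182 mol
Divide by the smallest (1.182 mol S): C 3.999, H 4.500, S 1.000
Multiply by 2: C 8.00, H 9.00, S 2.00 → C8H9S2
Empirical-formula mass = 169.29 g/mol
n = 338.9 / 169.29 = 2.00 ≈ 2
Molecular formula = (C8H9S2)×2 = C16H18S4

C16H18S4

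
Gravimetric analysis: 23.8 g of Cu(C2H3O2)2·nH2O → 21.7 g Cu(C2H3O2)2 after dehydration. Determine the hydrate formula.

Cu(C2H3O2)2·H2O

Mass of water lost = 23.8 − 21.7 = 2.1 g → 2.1 / 18.02 = 0.1165 mol H2O
Molar mass of Cu(C2H3O2)2 = 181.64 g/mol → mol Cu(C2H3O2)2 = 21.7 / 181.64 = 0.1195
n = 0.1165 / 0.1195 = 0.98 ≈ 1 → Cu(C2H3O2)2·H2O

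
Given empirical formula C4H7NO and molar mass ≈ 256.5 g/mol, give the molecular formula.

C12H21N3O3

Empirical-formula mass = 85.11 g/mol
n = 256.5 / 85.11 = 3.01 ≈ 3
Molecular formula = (C4H7NO)3 = C12H21N3O3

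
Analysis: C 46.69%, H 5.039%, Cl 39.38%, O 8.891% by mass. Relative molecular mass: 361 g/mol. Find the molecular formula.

C14H18Cl4O2

Assume 100 g: 46.69 g C, 5.039 g H, 39.38 g Cl, 8.891 g O.
C: 46.69 g ÷ 12.01 g/mol = 3.888 mol
H: 5.039 g ÷ 1.008 g/mol = 4.999 mol
Cl: 39.38 g ÷ 35.45 g/mol = 1.111 mol
O: 8.891 g ÷ 16.00 g/mol = 0.5557 mol
Smallest is O at 0.5557 mol; normalising gives C 6.996, H 8.996, Cl 1.999, O 1.000
≈ 7:9:2:1 → C7H9Cl2O
Empirical-formula mass = 180.04 g/mol
n = 361 / 180.04 = 2.01 ≈ 2
Molecular formula = (C7H9Cl2O)×2 = C14H18Cl4O2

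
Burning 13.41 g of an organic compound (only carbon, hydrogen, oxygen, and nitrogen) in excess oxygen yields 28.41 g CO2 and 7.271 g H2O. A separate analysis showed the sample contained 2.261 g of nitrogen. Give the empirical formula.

mol C = 28.41 / 44.01 = 0.6455; mass C = 0.6455 × 12.01 = 7.753 g
mol H = 2 × (7.271 / 18.02) = 0.8070; mass H = 0.8070 × 1.008 = 0.8134 g
mol N = 2.261 / 14.01 = 0.1614
mass O = 13.41 − (10.83) = 2.583 g → mol O = 0.1614
Ratios (÷ 0.1614): C 4.000, H 5.000, N 1.000, O 1.000
→ C4H5NO

C4H5NO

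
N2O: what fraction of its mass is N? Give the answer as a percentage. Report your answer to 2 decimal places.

63.65%

Molar mass = 2(14.01) + 1(16.00) = 44.020 g/mol
Mass of N per mole = 2 × 14.01 = 28.020 g
% N = 28.020 / 44.020 × 100 = 63.65%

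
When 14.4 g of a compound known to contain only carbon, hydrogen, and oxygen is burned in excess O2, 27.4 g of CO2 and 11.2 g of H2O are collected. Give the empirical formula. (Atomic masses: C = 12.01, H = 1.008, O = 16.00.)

C7H14O4

mol C = 27.4 / 44.01 = 0.6226; mass C = 0.6226 × 12.01 = 7.477 g
mol H = 2 × (11.2 / 18.02) = 1.243; mass H = 1.243 × 1.008 = 1.253 g
mass O = 14.4 − (8.730) = 5.670 g → mol O = 0.3544
Smallest is O at 0.3544 mol; normalising gives C 1.757, H 3.508, O 1.000
Multiply by 4: C 7.03, H 14.03, O 4.00 → C7H14O4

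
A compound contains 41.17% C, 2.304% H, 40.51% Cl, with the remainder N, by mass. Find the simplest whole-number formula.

Assume 100 g: 41.17 g C, 2.304 g H, 40.51 g Cl, 16.016 g N.
C: 41.17 g ÷ 12.01 g/mol = 3.428 mol
H: 2.304 g ÷ 1.008 g/mol = 2.286 mol
Cl: 40.51 g ÷ 35.45 g/mol = 1.143 mol
N: 16.016 g ÷ 14.01 g/mol = 1.143 mol
Ratios (÷ 1.143): C 3.000, H 2.000, Cl 1.000, N 1.000
→ C3H2ClN

C3H2ClN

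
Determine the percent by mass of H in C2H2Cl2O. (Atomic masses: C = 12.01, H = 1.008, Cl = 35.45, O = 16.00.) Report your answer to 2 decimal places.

1.79%

Molar mass = 2(12.01) + 2(1.008) + 2(35.45) + 1(16.00) = 112.936 g/mol
Mass of H per mole = 2 × 1.008 = 2.016 g
% H = 2.016 / 112.936 × 100 = 1.79%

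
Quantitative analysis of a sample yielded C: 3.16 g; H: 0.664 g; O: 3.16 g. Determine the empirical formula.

C4H10O3

n(C) = 3.16/12.01 = 0.2631, n(H) = 0.664/1.008 = 0.6587, n(O) = 3.16/16.00 = 0.1975
Ratios (÷ 0.1975): C 1.332, H 3.335, O 1.000
×3: C 4.00, H 10.01, O 3.00 → C4H10O3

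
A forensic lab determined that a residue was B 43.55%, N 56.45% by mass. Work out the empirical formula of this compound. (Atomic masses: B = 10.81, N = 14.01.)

Assume 100 g: 43.55 g B, 56.45 g N.
Moles — B: 43.55 / 10.81 = 4.029 mol; N: 56.45 / 14.01 = 4.029 mol
Smallest is B at 4.029 mol; normalising gives B 1.000, N 1.000
≈ 1:1 → BN

BN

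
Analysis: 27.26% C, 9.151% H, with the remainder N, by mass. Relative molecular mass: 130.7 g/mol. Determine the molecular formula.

C3H12N6

Assume 100 g: 27.26 g C, 9.151 g H, 63.589 g N.
Moles — C: 27.26 / 12.01 = 2.27 mol; H: 9.151 / 1.008 = 9.078 mol; N: 63.589 / 14.01 = 4.539 mol
Smallest is C at 2.27 mol; normalising gives C 1.000, H 4.000, N 2.000
≈ 1:4:2 → CH4N2
Empirical-formula mass = 44.06 g/mol
n = 130.7 / 44.06 = 2.97 ≈ 3
Molecular formula = (CH4N2)×3 = C3H12N6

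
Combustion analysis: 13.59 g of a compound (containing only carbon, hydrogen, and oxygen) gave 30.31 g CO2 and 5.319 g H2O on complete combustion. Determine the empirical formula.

C7H6O3

mol C = 30.31 / 44.01 = 0.6887; mass C = 0.6887 × 12.01 = 8.271 g
mol H = 2 × (5.319 / 18.02) = 0.5903; mass H = 0.5903 × 1.008 = 0.5951 g
mass O = 13.59 − (8.866) = 4.724 g → mol O = 0.2952
Divide by the smallest (0.2952 mol O): C 2.333, H 2.000, O 1.000
Scaling by 3: C 7.00, H 6.00, O 3.00 → C7H6O3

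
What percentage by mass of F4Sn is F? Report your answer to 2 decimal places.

39.03%

Molar mass = 4(19.00) + 1(118.71) = 194.710 g/mol
Mass of F per mole = 4 × 19.00 = 76.000 g
% F = 76.000 / 194.710 × 100 = 39.03%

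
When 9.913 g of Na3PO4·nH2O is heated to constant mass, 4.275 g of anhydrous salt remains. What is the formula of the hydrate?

Mass of water lost = 9.913 − 4.275 = 5.638 g → 5.638 / 18.02 = 0.3129 mol H2O
Molar mass of Na3PO4 = 163.94 g/mol → mol Na3PO4 = 4.275 / 163.94 = 0.02608
n = 0.3129 / 0.02608 = 12.00 ≈ 12 → Na3PO4·12H2O

Na3PO4·12H2O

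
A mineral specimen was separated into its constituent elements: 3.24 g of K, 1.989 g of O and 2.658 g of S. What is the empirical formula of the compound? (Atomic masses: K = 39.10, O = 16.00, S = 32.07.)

K2O3S2

Moles — K: 3.24 / 39.10 = 0.08286 mol; O: 1.989 / 16.00 = 0.1243 mol; S: 2.658 / 32.07 = 0.08288 mol
Smallest is K at 0.08286 mol; normalising gives K 1.000, O 1.500, S 1.000
Scaling by 2: K 2.00, O 3.00, S 2.00 → K2O3S2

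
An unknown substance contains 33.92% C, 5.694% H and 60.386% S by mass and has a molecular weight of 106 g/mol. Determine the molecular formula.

Assume 100 g: 33.92 g C, 5.694 g H, 60.386 g S.
Moles — C: 33.92 / 12.01 = 2.824 mol; H: 5.694 / 1.008 = 5.649 mol; S: 60.386 / 32.07 = 1.883 mol
Ratios (÷ 1.883): C 1.500, H 3.000, S 1.000
×2: C 3.00, H 6.00, S 2.00 → C3H6S2
Empirical-formula mass = 106.22 g/mol
n = 106 / 106.22 = 1.00 ≈ 1
Molecular formula = empirical formula = C3H6S2

C3H6S2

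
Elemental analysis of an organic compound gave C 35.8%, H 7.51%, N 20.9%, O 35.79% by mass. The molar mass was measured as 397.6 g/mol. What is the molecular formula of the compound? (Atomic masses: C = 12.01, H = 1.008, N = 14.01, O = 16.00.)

Assume 100 g: 35.8 g C, 7.51 g H, 20.9 g N, 35.79 g O.
C: 35.8 g ÷ 12.01 g/mol = 2.981 mol
H: 7.51 g ÷ 1.008 g/mol = 7.45 mol
N: 20.9 g ÷ 14.01 g/mol = 1.492 mol
O: 35.79 g ÷ 16.00 g/mol = 2.237 mol
Smallest is N at 1.492 mol; normalising gives C 1.998, H 4.994, N 1.000, O 1.499
Scaling by 2: C 4.00, H 9.99, N 2.00, O 3.00 → C4H10N2O3
Empirical-formula mass = 134.14 g/mol
n = 397.6 / 134.14 = 2.96 ≈ 3
Molecular formula = (C4H10N2O3)×3 = C12H30N6O9

C12H30N6O9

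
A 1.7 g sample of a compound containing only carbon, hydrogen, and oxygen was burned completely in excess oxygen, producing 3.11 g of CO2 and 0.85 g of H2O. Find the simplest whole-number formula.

mol C = 3.11 / 44.01 = 0.07067; mass C = 0.07067 × 12.01 = 0.8487 g
mol H = 2 × (0.85 / 18.02) = 0.09434; mass H = 0.09434 × 1.008 = 0.09509 g
mass O = 1.7 − (0.9438) = 0.7562 g → mol O = 0.04726
Divide by the smallest (0.04726 mol O): C 1.495, H 1.996, O 1.000
×2: C 2.99, H 3.99, O 2.00 → C3H4O2

C3H4O2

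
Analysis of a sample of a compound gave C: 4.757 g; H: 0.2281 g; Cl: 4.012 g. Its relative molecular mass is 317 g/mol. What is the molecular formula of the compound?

C14H8Cl4

Moles — C: 4.757 / 12.01 = 0.3961 mol; H: 0.2281 / 1.008 = 0.2263 mol; Cl: 4.012 / 35.45 = 0.1132 mol
Smallest is Cl at 0.1132 mol; normalising gives C 3.500, H 1.999, Cl 1.000
Scaling by 2: C 7.00, H 4.00, Cl 2.00 → C7H4Cl2
Empirical-formula mass = 159.00 g/mol
n = 317 / 159.00 = 1.99 ≈ 2
Molecular formula = (C7H4Cl2)×2 = C14H8Cl4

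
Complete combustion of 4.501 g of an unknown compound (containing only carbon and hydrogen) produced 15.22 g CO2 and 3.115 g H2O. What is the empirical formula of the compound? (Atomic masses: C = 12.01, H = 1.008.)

CH

mol C = 15.22 / 44.01 = 0.3458; mass C = 0.3458 × 12.01 = 4.153 g
mol H = 2 × (3.115 / 18.02) = 0.3457; mass H = 0.3457 × 1.008 = 0.3485 g
Ratios (÷ 0.3457): C 1.000, H 1.000
Ratio ≈ 1:1, so the empirical formula is CH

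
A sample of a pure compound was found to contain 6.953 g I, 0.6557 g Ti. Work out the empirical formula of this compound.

n(I) = 6.953/126.90 = 0.05479, n(Ti) = 0.6557/47.87 = 0.0137
Divide by the smallest (0.0137 mol Ti): I 4.000, Ti 1.000
≈ 4:1 → I4Ti

I4Ti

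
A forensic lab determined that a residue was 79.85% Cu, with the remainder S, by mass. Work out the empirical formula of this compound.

Cu2S

Assume 100 g: 79.85 g Cu, 20.15 g S.
Cu: 79.85 g ÷ 63.55 g/mol = 1.256 mol
S: 20.15 g ÷ 32.07 g/mol = 0.6283 mol
Ratios (÷ 0.6283): Cu 2.000, S 1.000
→ Cu2S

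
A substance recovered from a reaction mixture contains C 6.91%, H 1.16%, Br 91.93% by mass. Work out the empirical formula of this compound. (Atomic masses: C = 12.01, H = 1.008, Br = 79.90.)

CH2Br2

Assume 100 g: 6.91 g C, 1.16 g H, 91.93 g Br.
n(C) = 6.91/12.01 = 0.5754, n(H) = 1.16/1.008 = 1.151, n(Br) = 91.93/79.90 = 1.151
Ratios (÷ 0.5754): C 1.000, H 2.000, Br 2.000
→ CH2Br2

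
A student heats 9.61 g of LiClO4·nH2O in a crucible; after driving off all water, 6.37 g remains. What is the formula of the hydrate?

LiClO4·3H2O

Mass of water lost = 9.61 − 6.37 = 3.24 g → 3.24 / 18.02 = 0.1798 mol H2O
Molar mass of LiClO4 = 106.39 g/mol → mol LiClO4 = 6.37 / 106.39 = 0.05987
n = 0.1798 / 0.05987 = 3.00 ≈ 3 → LiClO4·3H2O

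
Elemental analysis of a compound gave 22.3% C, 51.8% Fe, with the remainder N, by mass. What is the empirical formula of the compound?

C2FeN2

Assume 100 g: 22.3 g C, 51.8 g Fe, 25.9 g N.
Moles — C: 22.3 / 12.01 = 1.857 mol; Fe: 51.8 / 55.85 = 0.9275 mol; N: 25.9 / 14.01 = 1.849 mol
Divide by the smallest (0.9275 mol Fe): C 2.002, Fe 1.000, N 1.993
Ratio ≈ 2:1:2, so the empirical formula is C2FeN2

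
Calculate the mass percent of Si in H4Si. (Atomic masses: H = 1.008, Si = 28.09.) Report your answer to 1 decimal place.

Molar mass = 4(1.008) + 1(28.09) = 32.122 g/mol
Mass of Si per mole = 1 × 28.09 = 28.090 g
% Si = 28.090 / 32.122 × 100 = 87.4%

87.4%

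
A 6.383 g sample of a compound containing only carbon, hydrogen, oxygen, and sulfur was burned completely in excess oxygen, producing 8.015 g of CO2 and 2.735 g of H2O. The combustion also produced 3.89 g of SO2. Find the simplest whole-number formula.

mol C = 8.015 / 44.01 = 0.1821; mass C = 0.1821 × 12.01 = 2.187 g
mol H = 2 × (2.735 / 18.02) = 0.3036; mass H = 0.3036 × 1.008 = 0.3060 g
mol S = 3.89 / 64.07 = 0.06071; mass S = 1.947 g
mass O = 6.383 − (4.440) = 1.943 g → mol O = 0.1214
Divide by the smallest (0.06071 mol S): C 3.000, H 5.000, O 2.000, S 1.000
Ratio ≈ 3:5:2:1, so the empirical formula is C3H5O2S

C3H5O2S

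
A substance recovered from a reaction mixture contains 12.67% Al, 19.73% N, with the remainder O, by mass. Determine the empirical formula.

AlN3O9

Assume 100 g: 12.67 g Al, 19.73 g N, 67.6 g O.
Al: 12.67 g ÷ 26.98 g/mol = 0.4696 mol
N: 19.73 g ÷ 14.01 g/mol = 1.408 mol
O: 67.6 g ÷ 16.00 g/mol = 4.225 mol
Ratios (÷ 0.4696): Al 1.000, N 2.999, O 8.997
≈ 1:3:9 → AlN3O9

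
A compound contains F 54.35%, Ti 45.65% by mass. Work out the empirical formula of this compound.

F3Ti

Assume 100 g: 54.35 g F, 45.65 g Ti.
n(F) = 54.35/19.00 = 2.861, n(Ti) = 45.65/47.87 = 0.9536
Smallest is Ti at 0.9536 mol; normalising gives F 3.000, Ti 1.000
≈ 3:1 → F3Ti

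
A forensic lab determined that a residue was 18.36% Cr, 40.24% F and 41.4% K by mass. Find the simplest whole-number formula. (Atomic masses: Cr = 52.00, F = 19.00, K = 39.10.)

Assume 100 g: 18.36 g Cr, 40.24 g F, 41.4 g K.
Cr: 18.36 g ÷ 52.00 g/mol = 0.3531 mol
F: 40.24 g ÷ 19.00 g/mol = 2.118 mol
K: 41.4 g ÷ 39.10 g/mol = 1.059 mol
Divide by the smallest (0.3531 mol Cr): Cr 1.000, F 5.998, K 2.999
Ratio ≈ 1:6:3, so the empirical formula is CrF6K3

CrF6K3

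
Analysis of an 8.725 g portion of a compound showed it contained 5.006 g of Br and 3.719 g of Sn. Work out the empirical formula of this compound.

Br2Sn

Moles — Br: 5.006 / 79.90 = 0.06265 mol; Sn: 3.719 / 118.71 = 0.03133 mol
Divide by the smallest (0.03133 mol Sn): Br 2.000, Sn 1.000
→ Br2Sn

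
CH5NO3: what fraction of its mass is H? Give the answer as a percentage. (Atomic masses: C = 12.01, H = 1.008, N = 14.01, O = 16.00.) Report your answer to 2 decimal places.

Molar mass = 1(12.01) + 5(1.008) + 1(14.01) + 3(16.00) = 79.060 g/mol
Mass of H per mole = 5 × 1.008 = 5.040 g
% H = 5.040 / 79.060 × 100 = 6.37%

6.37%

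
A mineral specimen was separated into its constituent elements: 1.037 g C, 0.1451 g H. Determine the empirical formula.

C3H5

C: 1.037 g ÷ 12.01 g/mol = 0.08634 mol
H: 0.1451 g ÷ 1.008 g/mol = 0.1439 mol
Smallest is C at 0.08634 mol; normalising gives C 1.000, H 1.667
×3: C 3.00, H 5.00 → C3H5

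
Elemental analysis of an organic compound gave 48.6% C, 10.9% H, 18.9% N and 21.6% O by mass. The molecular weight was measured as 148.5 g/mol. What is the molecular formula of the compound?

C6H16N2O2

Assume 100 g: 48.6 g C, 10.9 g H, 18.9 g N, 21.6 g O.
C: 48.6 g ÷ 12.01 g/mol = 4.047 mol
H: 10.9 g ÷ 1.008 g/mol = 10.81 mol
N: 18.9 g ÷ 14.01 g/mol = 1.349 mol
O: 21.6 g ÷ 16.00 g/mol = 1.35 mol
Ratios (÷ 1.349): C 3.000, H 8.016, N 1.000, O 1.001
≈ 3:8:1:1 → C3H8NO
Empirical-formula mass = 74.10 g/mol
n = 148.5 / 74.10 = 2.00 ≈ 2
Molecular formula = (C3H8NO)×2 = C6H16N2O2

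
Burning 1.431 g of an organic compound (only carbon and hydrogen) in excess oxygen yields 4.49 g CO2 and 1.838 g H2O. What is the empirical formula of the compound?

mol C = 4.49 / 44.01 = 0.1020; mass C = 0.1020 × 12.01 = 1.225 g
mol H = 2 × (1.838 / 18.02) = 0.2040; mass H = 0.2040 × 1.008 = 0.2056 g
Ratios (÷ 0.102): C 1.000, H 2.000
→ CH2

CH2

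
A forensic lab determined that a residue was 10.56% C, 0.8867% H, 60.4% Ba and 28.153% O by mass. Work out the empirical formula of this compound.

Assume 100 g: 10.56 g C, 0.8867 g H, 60.4 g Ba, 28.153 g O.
C: 10.56 g ÷ 12.01 g/mol = 0.8793 mol
H: 0.8867 g ÷ 1.008 g/mol = 0.8797 mol
Ba: 60.4 g ÷ 137.33 g/mol = 0.4398 mol
O: 28.153 g ÷ 16.00 g/mol = 1.76 mol
Ratios (÷ 0.4398): C 1.999, H 2.000, Ba 1.000, O 4.001
→ C2H2BaO4

C2H2BaO4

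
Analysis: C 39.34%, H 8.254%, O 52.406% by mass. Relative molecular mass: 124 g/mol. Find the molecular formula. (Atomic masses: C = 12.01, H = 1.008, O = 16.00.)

Assume 100 g: 39.34 g C, 8.254 g H, 52.406 g O.
Moles — C: 39.34 / 12.01 = 3.276 mol; H: 8.254 / 1.008 = 8.188 mol; O: 52.406 / 16.00 = 3.275 mol
Divide by the smallest (3.275 mol O): C 1.000, H 2.500, O 1.000
Multiply by 2: C 2.00, H 5.00, O 2.00 → C2H5O2
Empirical-formula mass = 61.06 g/mol
n = 124 / 61.06 = 2.03 ≈ 2
Molecular formula = (C2H5O2)×2 = C4H10O4

C4H10O4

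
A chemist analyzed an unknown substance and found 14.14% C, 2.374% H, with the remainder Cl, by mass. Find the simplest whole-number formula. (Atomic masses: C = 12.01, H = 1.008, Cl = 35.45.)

CH2Cl2

Assume 100 g: 14.14 g C, 2.374 g H, 83.486 g Cl.
C: 14.14 g ÷ 12.01 g/mol = 1.177 mol
H: 2.374 g ÷ 1.008 g/mol = 2.355 mol
Cl: 83.486 g ÷ 35.45 g/mol = 2.355 mol
Ratios (÷ 1.177): C 1.000, H 2.000, Cl 2.000
→ CH2Cl2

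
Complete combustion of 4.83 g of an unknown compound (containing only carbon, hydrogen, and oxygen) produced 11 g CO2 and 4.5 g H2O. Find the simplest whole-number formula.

C3H6O

mol C = 11 / 44.01 = 0.2499; mass C = 0.2499 × 12.01 = 3.002 g
mol H = 2 × (4.5 / 18.02) = 0.4994; mass H = 0.4994 × 1.008 = 0.5034 g
mass O = 4.83 − (3.505) = 1.325 g → mol O = 0.08280
Ratios (÷ 0.0828): C 3.019, H 6.032, O 1.000
Ratio ≈ 3:6:1, so the empirical formula is C3H6O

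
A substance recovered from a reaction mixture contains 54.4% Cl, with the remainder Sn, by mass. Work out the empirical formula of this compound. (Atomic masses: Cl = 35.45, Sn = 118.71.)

Cl4Sn

Assume 100 g: 54.4 g Cl, 45.6 g Sn.
Moles — Cl: 54.4 / 35.45 = 1.535 mol; Sn: 45.6 / 118.71 = 0.3841 mol
Ratios (÷ 0.3841): Cl 3.995, Sn 1.000
→ Cl4Sn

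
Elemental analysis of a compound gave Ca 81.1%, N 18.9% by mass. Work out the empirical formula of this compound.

Ca3N2

Assume 100 g: 81.1 g Ca, 18.9 g N.
Ca: 81.1 g ÷ 40.08 g/mol = 2.023 mol
N: 18.9 g ÷ 14.01 g/mol = 1.349 mol
Divide by the smallest (1.349 mol N): Ca 1.500, N 1.000
Scaling by 2: Ca 3.00, N 2.00 → Ca3N2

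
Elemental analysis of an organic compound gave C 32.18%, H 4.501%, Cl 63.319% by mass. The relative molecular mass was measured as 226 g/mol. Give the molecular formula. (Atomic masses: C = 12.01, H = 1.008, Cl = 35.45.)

C6H10Cl4

Assume 100 g: 32.18 g C, 4.501 g H, 63.319 g Cl.
n(C) = 32.18/12.01 = 2.679, n(H) = 4.501/1.008 = 4.465, n(Cl) = 63.319/35.45 = 1.786
Divide by the smallest (1.786 mol Cl): C 1.500, H 2.500, Cl 1.000
Multiply by 2: C 3.00, H 5.00, Cl 2.00 → C3H5Cl2
Empirical-formula mass = 111.97 g/mol
n = 226 / 111.97 = 2.02 ≈ 2
Molecular formula = (C3H5Cl2)×2 = C6H10Cl4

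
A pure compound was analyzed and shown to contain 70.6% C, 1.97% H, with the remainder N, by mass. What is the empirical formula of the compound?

C3HN

Assume 100 g: 70.6 g C, 1.97 g H, 27.43 g N.
C: 70.6 g ÷ 12.01 g/mol = 5.878 mol
H: 1.97 g ÷ 1.008 g/mol = 1.954 mol
N: 27.43 g ÷ 14.01 g/mol = 1.958 mol
Ratios (÷ 1.954): C 3.008, H 1.000, N 1.002
≈ 3:1:1 → C3HN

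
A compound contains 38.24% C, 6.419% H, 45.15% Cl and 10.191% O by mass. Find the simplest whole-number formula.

Assume 100 g: 38.24 g C, 6.419 g H, 45.15 g Cl, 10.191 g O.
n(C) = 38.24/12.01 = 3.184, n(H) = 6.419/1.008 = 6.368, n(Cl) = 45.15/35.45 = 1.274, n(O) = 10.191/16.00 = 0.6369
Smallest is O at 0.6369 mol; normalising gives C 4.999, H 9.998, Cl 2.000, O 1.000
Ratio ≈ 5:10:2:1, so the empirical formula is C5H10Cl2O

C5H10Cl2O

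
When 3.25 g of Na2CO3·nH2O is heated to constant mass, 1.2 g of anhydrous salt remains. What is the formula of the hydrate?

Na2CO3·10H2O

Mass of water lost = 3.25 − 1.2 = 2.05 g → 2.05 / 18.02 = 0.1138 mol H2O
Molar mass of Na2CO3 = 105.99 g/mol → mol Na2CO3 = 1.2 / 105.99 = 0.01132
n = 0.1138 / 0.01132 = 10.05 ≈ 10 → Na2CO3·10H2O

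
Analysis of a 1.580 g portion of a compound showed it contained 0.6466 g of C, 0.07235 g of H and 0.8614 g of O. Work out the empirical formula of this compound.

C: 0.6466 g ÷ 12.01 g/mol = 0.05384 mol
H: 0.07235 g ÷ 1.008 g/mol = 0.07178 mol
O: 0.8614 g ÷ 16.00 g/mol = 0.05384 mol
Ratios (÷ 0.05384): C 1.000, H 1.333, O 1.000
Scaling by 3: C 3.00, H 4.00, O 3.00 → C3H4O3

C3H4O3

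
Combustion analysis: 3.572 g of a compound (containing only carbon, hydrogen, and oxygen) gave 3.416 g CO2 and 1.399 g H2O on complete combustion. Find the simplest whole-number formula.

CH2O2

mol C = 3.416 / 44.01 = 0.07762; mass C = 0.07762 × 12.01 = 0.9322 g
mol H = 2 × (1.399 / 18.02) = 0.1553; mass H = 0.1553 × 1.008 = 0.1565 g
mass O = 3.572 − (1.089) = 2.483 g → mol O = 0.1552
Ratios (÷ 0.07762): C 1.000, H 2.000, O 2.000
≈ 1:2:2 → CH2O2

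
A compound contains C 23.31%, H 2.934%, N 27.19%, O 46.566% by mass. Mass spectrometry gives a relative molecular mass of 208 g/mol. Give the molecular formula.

C4H6N4O6

Assume 100 g: 23.31 g C, 2.934 g H, 27.19 g N, 46.566 g O.
Moles — C: 23.31 / 12.01 = 1.941 mol; H: 2.934 / 1.008 = 2.911 mol; N: 27.19 / 14.01 = 1.941 mol; O: 46.566 / 16.00 = 2.91 mol
Smallest is N at 1.941 mol; normalising gives C 1.000, H 1.500, N 1.000, O 1.500
Multiply by 2: C 2.00, H 3.00, N 2.00, O 3.00 → C2H3N2O3
Empirical-formula mass = 103.06 g/mol
n = 208 / 103.06 = 2.02 ≈ 2
Molecular formula = (C2H3N2O3)×2 = C4H6N4O6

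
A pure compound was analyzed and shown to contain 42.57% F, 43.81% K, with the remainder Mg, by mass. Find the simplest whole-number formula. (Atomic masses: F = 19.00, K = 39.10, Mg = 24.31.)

F4K2Mg

Assume 100 g: 42.57 g F, 43.81 g K, 13.62 g Mg.
n(F) = 42.57/19.00 = 2.241, n(K) = 43.81/39.10 = 1.12, n(Mg) = 13.62/24.31 = 0.5603
Ratios (÷ 0.5603): F 3.999, K 2.000, Mg 1.000
Ratio ≈ 4:2:1, so the empirical formula is F4K2Mg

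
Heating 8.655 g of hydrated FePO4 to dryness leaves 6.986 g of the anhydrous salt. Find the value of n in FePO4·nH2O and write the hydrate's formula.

FePO4·2H2O

Mass of water lost = 8.655 − 6.986 = 1.669 g → 1.669 / 18.02 = 0.09262 mol H2O
Molar mass of FePO4 = 150.82 g/mol → mol FePO4 = 6.986 / 150.82 = 0.04632
n = 0.09262 / 0.04632 = 2.00 ≈ 2 → FePO4·2H2O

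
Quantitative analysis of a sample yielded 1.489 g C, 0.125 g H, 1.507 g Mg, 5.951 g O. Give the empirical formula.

Moles — C: 1.489 / 12.01 = 0.124 mol; H: 0.125 / 1.008 = 0.124 mol; Mg: 1.507 / 24.31 = 0.06199 mol; O: 5.951 / 16.00 = 0.3719 mol
Divide by the smallest (0.06199 mol Mg): C 2.000, H 2.000, Mg 1.000, O 6.000
≈ 2:2:1:6 → C2H2MgO6

C2H2MgO6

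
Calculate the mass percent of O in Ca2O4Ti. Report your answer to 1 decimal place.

33.3%

Molar mass = 2(40.08) + 4(16.00) + 1(47.87) = 192.030 g/mol
Mass of O per mole = 4 × 16.00 = 64.000 g
% O = 64.000 / 192.030 × 100 = 33.3%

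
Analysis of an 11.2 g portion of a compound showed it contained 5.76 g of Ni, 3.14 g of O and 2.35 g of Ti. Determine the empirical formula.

Ni: 5.76 g ÷ 58.69 g/mol = 0.09814 mol
O: 3.14 g ÷ 16.00 g/mol = 0.1963 mol
Ti: 2.35 g ÷ 47.87 g/mol = 0.04909 mol
Ratios (÷ 0.04909): Ni 1.999, O 3.998, Ti 1.000
Ratio ≈ 2:4:1, so the empirical formula is Ni2O4Ti

Ni2O4Ti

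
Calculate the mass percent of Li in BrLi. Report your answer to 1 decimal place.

Molar mass = 1(79.90) + 1(6.94) = 86.840 g/mol
Mass of Li per mole = 1 × 6.94 = 6.940 g
% Li = 6.940 / 86.840 × 100 = 8.0%

8.0%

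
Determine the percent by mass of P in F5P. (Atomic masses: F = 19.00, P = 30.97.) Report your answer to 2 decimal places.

24.59%

Molar mass = 5(19.00) + 1(30.97) = 125.970 g/mol
Mass of P per mole = 1 × 30.97 = 30.970 g
% P = 30.970 / 125.970 × 100 = 24.59%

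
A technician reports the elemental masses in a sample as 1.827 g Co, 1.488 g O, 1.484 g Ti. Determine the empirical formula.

Co: 1.827 g ÷ 58.93 g/mol = 0.031 mol
O: 1.488 g ÷ 16.00 g/mol = 0.093 mol
Ti: 1.484 g ÷ 47.87 g/mol = 0.031 mol
Ratios (÷ 0.031): Co 1.000, O 3.000, Ti 1.000
Ratio ≈ 1:3:1, so the empirical formula is CoO3Ti

CoO3Ti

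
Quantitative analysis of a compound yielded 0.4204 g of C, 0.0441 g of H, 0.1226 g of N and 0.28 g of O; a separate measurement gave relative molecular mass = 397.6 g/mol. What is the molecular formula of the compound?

Moles — C: 0.4204 / 12.01 = 0.035 mol; H: 0.0441 / 1.008 = 0.04375 mol; N: 0.1226 / 14.01 = 0.008751 mol; O: 0.28 / 16.00 = 0.0175 mol
Smallest is N at 0.008751 mol; normalising gives C 4.000, H 4.999, N 1.000, O 2.000
→ C4H5NO2
Empirical-formula mass = 99.09 g/mol
n = 397.6 / 99.09 = 4.01 ≈ 4
Molecular formula = (C4H5NO2)×4 = C16H20N4O8

C16H20N4O8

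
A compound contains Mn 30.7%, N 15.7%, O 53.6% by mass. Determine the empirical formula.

MnN2O6

Assume 100 g: 30.7 g Mn, 15.7 g N, 53.6 g O.
Moles — Mn: 30.7 / 54.94 = 0.5588 mol; N: 15.7 / 14.01 = 1.121 mol; O: 53.6 / 16.00 = 3.35 mol
Smallest is Mn at 0.5588 mol; normalising gives Mn 1.000, N 2.005, O 5.995
≈ 1:2:6 → MnN2O6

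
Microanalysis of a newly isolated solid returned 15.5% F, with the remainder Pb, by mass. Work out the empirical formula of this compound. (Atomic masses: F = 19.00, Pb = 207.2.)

Assume 100 g: 15.5 g F, 84.5 g Pb.
Moles — F: 15.5 / 19.00 = 0.8158 mol; Pb: 84.5 / 207.2 = 0.4078 mol
Divide by the smallest (0.4078 mol Pb): F 2.000, Pb 1.000
≈ 2:1 → F2Pb

F2Pb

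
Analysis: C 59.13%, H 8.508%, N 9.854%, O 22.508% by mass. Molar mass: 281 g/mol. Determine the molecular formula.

C14H24N2O4

Assume 100 g: 59.13 g C, 8.508 g H, 9.854 g N, 22.508 g O.
Moles — C: 59.13 / 12.01 = 4.923 mol; H: 8.508 / 1.008 = 8.44 mol; N: 9.854 / 14.01 = 0.7034 mol; O: 22.508 / 16.00 = 1.407 mol
Divide by the smallest (0.7034 mol N): C 7.000, H 12.000, N 1.000, O 2.000
→ C7H12NO2
Empirical-formula mass = 142.18 g/mol
n = 281 / 142.18 = 1.98 ≈ 2
Molecular formula = (C7H12NO2)×2 = C14H24N2O4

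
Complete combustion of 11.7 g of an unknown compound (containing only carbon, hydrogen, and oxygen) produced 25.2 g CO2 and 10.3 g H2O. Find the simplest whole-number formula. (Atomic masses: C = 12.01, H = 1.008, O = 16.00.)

mol C = 25.2 / 44.01 = 0.5726; mass C = 0.5726 × 12.01 = 6.877 g
mol H = 2 × (10.3 / 18.02) = 1.143; mass H = 1.143 × 1.008 = 1.152 g
mass O = 11.7 − (8.029) = 3.671 g → mol O = 0.2294
Smallest is O at 0.2294 mol; normalising gives C 2.496, H 4.983, O 1.000
Multiply by 2: C 4.99, H 9.97, O 2.00 → C5H10O2

C5H10O2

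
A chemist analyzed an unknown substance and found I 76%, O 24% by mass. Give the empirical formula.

I2O5

Assume 100 g: 76 g I, 24 g O.
Moles — I: 76 / 126.90 = 0.5989 mol; O: 24 / 16.00 = 1.5 mol
Divide by the smallest (0.5989 mol I): I 1.000, O 2.505
×2: I 2.00, O 5.01 → I2O5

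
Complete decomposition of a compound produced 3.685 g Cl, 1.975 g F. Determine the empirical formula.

n(Cl) = 3.685/35.45 = 0.1039, n(F) = 1.975/19.00 = 0.1039
Ratios (÷ 0.1039): Cl 1.000, F 1.000
≈ 1:1 → ClF

ClF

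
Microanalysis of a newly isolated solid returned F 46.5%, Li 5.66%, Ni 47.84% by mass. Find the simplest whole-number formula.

F3LiNi

Assume 100 g: 46.5 g F, 5.66 g Li, 47.84 g Ni.
F: 46.5 g ÷ 19.00 g/mol = 2.447 mol
Li: 5.66 g ÷ 6.94 g/mol = 0.8156 mol
Ni: 47.84 g ÷ 58.69 g/mol = 0.8151 mol
Ratios (÷ 0.8151): F 3.002, Li 1.001, Ni 1.000
Ratio ≈ 3:1:1, so the empirical formula is F3LiNi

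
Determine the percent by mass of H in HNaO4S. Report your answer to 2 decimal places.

Molar mass = 1(1.008) + 1(22.99) + 4(16.00) + 1(32.07) = 120.068 g/mol
Mass of H per mole = 1 × 1.008 = 1.008 g
% H = 1.008 / 120.068 × 100 = 0.84%

0.84%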